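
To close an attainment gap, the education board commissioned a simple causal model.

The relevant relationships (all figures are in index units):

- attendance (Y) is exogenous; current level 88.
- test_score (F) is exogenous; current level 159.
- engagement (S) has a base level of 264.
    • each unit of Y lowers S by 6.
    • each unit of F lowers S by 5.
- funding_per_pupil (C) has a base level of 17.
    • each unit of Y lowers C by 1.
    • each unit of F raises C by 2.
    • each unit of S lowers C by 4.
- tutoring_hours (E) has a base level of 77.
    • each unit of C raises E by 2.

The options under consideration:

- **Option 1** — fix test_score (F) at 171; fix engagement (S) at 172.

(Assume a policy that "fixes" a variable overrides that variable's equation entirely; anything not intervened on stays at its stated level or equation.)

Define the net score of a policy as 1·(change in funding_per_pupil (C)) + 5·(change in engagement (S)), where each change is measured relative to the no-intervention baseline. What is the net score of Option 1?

Baseline:
  Y = 88
  F = 159
  S = 264 − 6·88 − 5·159 = -1059
  C = 17 − 88 + 2·159 − 4·(-1059) = 4483
Option 1 (F := 171, S := 172):
  Y = 88
  F = 171
  S = 172
  C = 17 − 88 + 2·171 − 4·172 = -417
ΔC = -417 − 4483 = -4900; ΔS = 172 − (-1059) = 1231
Score = 1·(-4900) + 5·1231 = 1255

1255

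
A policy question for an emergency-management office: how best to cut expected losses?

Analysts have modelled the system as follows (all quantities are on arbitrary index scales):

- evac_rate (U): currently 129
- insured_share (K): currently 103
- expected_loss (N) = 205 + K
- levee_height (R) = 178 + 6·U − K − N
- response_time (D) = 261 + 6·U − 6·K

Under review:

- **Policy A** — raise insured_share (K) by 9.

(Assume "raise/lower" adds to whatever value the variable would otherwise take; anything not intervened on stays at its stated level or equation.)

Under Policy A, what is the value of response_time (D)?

363

Policy A (K + 9):
  U = 129
  K = 103 + 9 = 112
  D = 261 + 6·129 − 6·112 = 363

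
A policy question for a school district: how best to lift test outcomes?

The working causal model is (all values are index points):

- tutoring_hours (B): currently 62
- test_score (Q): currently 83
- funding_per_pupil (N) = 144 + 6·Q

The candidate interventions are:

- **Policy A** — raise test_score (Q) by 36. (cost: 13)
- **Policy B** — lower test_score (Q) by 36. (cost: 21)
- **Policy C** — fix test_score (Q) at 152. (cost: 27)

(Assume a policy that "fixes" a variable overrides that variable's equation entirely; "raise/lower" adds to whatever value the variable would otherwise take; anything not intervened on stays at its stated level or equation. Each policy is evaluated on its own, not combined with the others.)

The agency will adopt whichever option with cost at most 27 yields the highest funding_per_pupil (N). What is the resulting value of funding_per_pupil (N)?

1056

Policy A (Q + 36):
  Q = 83 + 36 = 119
  N = 144 + 6·119 = 858
Policy B (Q − 36):
  Q = 83 − 36 = 47
  N = 144 + 6·47 = 426
Policy C (Q := 152):
  Q = 152
  N = 144 + 6·152 = 1056
Comparing — Policy A: N=858, Policy B: N=426, Policy C: N=1056. Highest is 1056 (Policy C).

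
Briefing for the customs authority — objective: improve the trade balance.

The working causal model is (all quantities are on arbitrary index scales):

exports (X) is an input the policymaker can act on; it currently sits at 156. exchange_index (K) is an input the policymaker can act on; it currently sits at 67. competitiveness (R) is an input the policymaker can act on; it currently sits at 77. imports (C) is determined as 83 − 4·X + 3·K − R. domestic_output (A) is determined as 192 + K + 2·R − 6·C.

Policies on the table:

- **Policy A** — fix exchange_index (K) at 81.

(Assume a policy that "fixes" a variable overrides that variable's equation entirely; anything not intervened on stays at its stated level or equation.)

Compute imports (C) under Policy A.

-375

Policy A (K := 81):
  X = 156
  K = 81
  R = 77
  C = 83 − 4·156 + 3·81 − 77 = -375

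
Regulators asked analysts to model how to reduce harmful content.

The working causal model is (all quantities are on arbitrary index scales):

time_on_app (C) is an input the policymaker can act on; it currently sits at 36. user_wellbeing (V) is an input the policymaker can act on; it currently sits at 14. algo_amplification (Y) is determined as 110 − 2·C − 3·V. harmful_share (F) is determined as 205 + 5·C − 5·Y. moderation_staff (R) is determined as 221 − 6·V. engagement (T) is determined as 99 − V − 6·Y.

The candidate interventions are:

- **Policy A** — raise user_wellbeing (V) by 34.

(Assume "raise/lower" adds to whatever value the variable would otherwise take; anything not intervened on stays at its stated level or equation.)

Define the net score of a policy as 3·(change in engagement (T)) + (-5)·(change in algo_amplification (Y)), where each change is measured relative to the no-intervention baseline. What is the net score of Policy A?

Baseline:
  C = 36
  V = 14
  Y = 110 − 2·36 − 3·14 = -4
  T = 99 − 14 − 6·(-4) = 109
Policy A (V + 34):
  C = 36
  V = 14 + 34 = 48
  Y = 110 − 2·36 − 3·48 = -106
  T = 99 − 48 − 6·(-106) = 687
ΔT = 687 − 109 = 578; ΔY = -106 − (-4) = -102
Score = 3·578 + (-5)·(-102) = 2244

2244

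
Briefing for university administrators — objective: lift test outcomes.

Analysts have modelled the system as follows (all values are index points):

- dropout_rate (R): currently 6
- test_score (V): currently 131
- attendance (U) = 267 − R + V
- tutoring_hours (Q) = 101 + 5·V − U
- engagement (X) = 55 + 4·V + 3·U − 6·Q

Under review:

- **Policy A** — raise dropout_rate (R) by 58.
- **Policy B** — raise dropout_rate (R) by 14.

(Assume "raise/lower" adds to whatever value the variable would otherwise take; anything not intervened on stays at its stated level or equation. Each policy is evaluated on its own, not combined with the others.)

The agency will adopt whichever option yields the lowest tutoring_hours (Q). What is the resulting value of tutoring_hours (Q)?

Policy A (R + 58):
  R = 6 + 58 = 64
  V = 131
  U = 267 − 64 + 131 = 334
  Q = 101 + 5·131 − 334 = 422
Policy B (R + 14):
  R = 6 + 14 = 20
  V = 131
  U = 267 − 20 + 131 = 378
  Q = 101 + 5·131 − 378 = 378
Comparing — Policy A: Q=422, Policy B: Q=378. Lowest is 378 (Policy B).

378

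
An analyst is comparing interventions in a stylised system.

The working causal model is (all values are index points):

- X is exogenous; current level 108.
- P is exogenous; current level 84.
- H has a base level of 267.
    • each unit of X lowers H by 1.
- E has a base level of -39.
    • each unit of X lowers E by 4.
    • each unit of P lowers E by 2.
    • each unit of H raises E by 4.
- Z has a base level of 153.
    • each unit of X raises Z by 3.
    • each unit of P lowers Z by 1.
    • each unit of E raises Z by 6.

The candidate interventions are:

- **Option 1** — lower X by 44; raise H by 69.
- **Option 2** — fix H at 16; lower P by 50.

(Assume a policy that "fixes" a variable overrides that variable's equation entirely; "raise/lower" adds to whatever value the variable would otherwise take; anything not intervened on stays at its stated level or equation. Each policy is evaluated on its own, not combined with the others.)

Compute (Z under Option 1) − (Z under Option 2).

6418

Option 1 (X − 44, H + 69):
  X = 108 − 44 = 64
  P = 84
  H = 267 − 64 (+69 from intervention) = 272
  E = -39 − 4·64 − 2·84 + 4·272 = 625
  Z = 153 + 3·64 − 84 + 6·625 = 4011
Option 2 (H := 16, P − 50):
  X = 108
  P = 84 − 50 = 34
  H = 16
  E = -39 − 4·108 − 2·34 + 4·16 = -475
  Z = 153 + 3·108 − 34 + 6·(-475) = -2407
Z: 4011 − (-2407) = 6418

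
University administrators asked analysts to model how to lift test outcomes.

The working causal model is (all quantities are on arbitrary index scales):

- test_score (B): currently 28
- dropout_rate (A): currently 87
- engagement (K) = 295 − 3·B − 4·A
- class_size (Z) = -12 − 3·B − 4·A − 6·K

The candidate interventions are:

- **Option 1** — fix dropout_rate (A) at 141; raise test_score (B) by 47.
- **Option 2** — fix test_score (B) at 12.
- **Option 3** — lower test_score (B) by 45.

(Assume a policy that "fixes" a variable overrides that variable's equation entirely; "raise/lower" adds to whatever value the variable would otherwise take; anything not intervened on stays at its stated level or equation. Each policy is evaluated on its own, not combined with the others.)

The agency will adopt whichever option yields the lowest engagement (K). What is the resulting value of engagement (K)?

Option 1 (A := 141, B + 47):
  B = 28 + 47 = 75
  A = 141
  K = 295 − 3·75 − 4·141 = -494
Option 2 (B := 12):
  B = 12
  A = 87
  K = 295 − 3·12 − 4·87 = -89
Option 3 (B − 45):
  B = 28 − 45 = -17
  A = 87
  K = 295 − 3·(-17) − 4·87 = -2
Comparing — Option 1: K=-494, Option 2: K=-89, Option 3: K=-2. Lowest is -494 (Option 1).

-494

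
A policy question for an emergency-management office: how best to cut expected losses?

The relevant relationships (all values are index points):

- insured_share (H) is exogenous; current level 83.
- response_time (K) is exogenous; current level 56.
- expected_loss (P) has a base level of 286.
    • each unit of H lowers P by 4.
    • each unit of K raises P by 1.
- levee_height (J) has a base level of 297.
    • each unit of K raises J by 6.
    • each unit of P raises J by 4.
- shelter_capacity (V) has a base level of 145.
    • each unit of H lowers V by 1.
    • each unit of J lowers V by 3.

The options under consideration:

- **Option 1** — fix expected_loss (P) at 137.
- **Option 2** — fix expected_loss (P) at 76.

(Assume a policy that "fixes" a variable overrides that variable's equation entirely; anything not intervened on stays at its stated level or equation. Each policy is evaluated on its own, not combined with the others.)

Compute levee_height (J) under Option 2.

937

Option 2 (P := 76):
  H = 83
  K = 56
  P = 76
  J = 297 + 6·56 + 4·76 = 937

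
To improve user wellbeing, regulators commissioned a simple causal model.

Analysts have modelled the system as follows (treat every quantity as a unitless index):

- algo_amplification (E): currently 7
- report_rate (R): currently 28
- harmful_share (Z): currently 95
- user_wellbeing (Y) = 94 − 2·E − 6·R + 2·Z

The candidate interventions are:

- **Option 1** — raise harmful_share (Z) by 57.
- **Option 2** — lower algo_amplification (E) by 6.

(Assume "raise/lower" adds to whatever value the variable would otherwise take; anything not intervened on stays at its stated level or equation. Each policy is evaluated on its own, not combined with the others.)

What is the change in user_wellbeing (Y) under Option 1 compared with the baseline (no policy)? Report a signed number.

114

Baseline:
  E = 7
  R = 28
  Z = 95
  Y = 94 − 2·7 − 6·28 + 2·95 = 102
Option 1 (Z + 57):
  E = 7
  R = 28
  Z = 95 + 57 = 152
  Y = 94 − 2·7 − 6·28 + 2·152 = 216
Change in Y: 216 − 102 = 114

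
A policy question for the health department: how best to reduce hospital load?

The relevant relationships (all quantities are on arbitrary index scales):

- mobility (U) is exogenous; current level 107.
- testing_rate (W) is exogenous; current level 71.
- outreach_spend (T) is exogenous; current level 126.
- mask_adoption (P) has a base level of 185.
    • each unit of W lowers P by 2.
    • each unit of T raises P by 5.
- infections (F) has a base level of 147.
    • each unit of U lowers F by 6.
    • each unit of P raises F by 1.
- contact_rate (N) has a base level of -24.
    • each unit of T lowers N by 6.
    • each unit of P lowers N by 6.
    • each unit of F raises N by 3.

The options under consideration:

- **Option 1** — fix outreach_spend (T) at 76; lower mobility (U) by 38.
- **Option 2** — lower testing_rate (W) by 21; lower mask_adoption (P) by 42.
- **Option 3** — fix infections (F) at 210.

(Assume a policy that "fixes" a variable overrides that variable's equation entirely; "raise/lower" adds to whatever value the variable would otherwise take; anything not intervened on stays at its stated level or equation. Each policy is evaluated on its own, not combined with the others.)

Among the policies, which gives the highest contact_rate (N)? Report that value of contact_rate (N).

-2550

Option 1 (T := 76, U − 38):
  U = 107 − 38 = 69
  W = 71
  T = 76
  P = 185 − 2·71 + 5·76 = 423
  F = 147 − 6·69 + 423 = 156
  N = -24 − 6·76 − 6·423 + 3·156 = -2550
Option 2 (W − 21, P − 42):
  U = 107
  W = 71 − 21 = 50
  T = 126
  P = 185 − 2·50 + 5·126 (−42 from intervention) = 673
  F = 147 − 6·107 + 673 = 178
  N = -24 − 6·126 − 6·673 + 3·178 = -4284
Option 3 (F := 210):
  U = 107
  W = 71
  T = 126
  P = 185 − 2·71 + 5·126 = 673
  F = 210
  N = -24 − 6·126 − 6·673 + 3·210 = -4188
Comparing — Option 1: N=-2550, Option 2: N=-4284, Option 3: N=-4188. Highest is -2550 (Option 1).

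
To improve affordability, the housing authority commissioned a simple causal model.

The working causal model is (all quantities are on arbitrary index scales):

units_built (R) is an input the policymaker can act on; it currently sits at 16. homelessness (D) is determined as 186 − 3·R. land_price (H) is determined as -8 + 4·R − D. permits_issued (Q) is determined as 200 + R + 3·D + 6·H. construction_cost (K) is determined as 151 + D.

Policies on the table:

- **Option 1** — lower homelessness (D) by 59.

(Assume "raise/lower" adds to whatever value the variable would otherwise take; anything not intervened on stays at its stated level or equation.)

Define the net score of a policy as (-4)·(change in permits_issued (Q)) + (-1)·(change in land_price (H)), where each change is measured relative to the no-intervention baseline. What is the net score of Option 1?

-767

Baseline:
  R = 16
  D = 186 − 3·16 = 138
  H = -8 + 4·16 − 138 = -82
  Q = 200 + 16 + 3·138 + 6·(-82) = 138
Option 1 (D − 59):
  R = 16
  D = 186 − 3·16 (−59 from intervention) = 79
  H = -8 + 4·16 − 79 = -23
  Q = 200 + 16 + 3·79 + 6·(-23) = 315
ΔQ = 315 − 138 = 177; ΔH = -23 − (-82) = 59
Score = (-4)·177 + (-1)·59 = -767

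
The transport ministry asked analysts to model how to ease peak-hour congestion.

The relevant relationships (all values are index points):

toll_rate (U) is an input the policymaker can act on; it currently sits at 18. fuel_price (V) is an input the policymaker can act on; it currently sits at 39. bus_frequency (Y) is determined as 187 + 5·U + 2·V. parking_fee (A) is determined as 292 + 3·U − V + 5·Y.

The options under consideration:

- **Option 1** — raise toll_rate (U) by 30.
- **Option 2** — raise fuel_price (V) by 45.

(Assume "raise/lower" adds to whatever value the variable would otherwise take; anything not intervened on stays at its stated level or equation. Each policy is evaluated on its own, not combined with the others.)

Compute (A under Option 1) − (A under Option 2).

435

Option 1 (U + 30):
  U = 18 + 30 = 48
  V = 39
  Y = 187 + 5·48 + 2·39 = 505
  A = 292 + 3·48 − 39 + 5·505 = 2922
Option 2 (V + 45):
  U = 18
  V = 39 + 45 = 84
  Y = 187 + 5·18 + 2·84 = 445
  A = 292 + 3·18 − 84 + 5·445 = 2487
A: 2922 − 2487 = 435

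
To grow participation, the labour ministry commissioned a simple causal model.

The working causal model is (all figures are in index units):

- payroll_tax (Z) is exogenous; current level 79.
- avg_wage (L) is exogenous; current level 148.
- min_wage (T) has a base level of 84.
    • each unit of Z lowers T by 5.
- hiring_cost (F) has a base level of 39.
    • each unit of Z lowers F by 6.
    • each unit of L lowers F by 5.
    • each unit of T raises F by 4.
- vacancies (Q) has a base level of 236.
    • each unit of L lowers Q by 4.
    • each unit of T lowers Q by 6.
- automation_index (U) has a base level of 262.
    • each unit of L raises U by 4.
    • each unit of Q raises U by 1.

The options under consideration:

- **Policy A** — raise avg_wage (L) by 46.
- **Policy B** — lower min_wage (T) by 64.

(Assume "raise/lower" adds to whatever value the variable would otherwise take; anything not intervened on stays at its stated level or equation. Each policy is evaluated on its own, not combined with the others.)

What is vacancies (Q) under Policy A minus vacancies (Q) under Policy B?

-568

Policy A (L + 46):
  Z = 79
  L = 148 + 46 = 194
  T = 84 − 5·79 = -311
  Q = 236 − 4·194 − 6·(-311) = 1326
Policy B (T − 64):
  Z = 79
  L = 148
  T = 84 − 5·79 (−64 from intervention) = -375
  Q = 236 − 4·148 − 6·(-375) = 1894
Q: 1326 − 1894 = -568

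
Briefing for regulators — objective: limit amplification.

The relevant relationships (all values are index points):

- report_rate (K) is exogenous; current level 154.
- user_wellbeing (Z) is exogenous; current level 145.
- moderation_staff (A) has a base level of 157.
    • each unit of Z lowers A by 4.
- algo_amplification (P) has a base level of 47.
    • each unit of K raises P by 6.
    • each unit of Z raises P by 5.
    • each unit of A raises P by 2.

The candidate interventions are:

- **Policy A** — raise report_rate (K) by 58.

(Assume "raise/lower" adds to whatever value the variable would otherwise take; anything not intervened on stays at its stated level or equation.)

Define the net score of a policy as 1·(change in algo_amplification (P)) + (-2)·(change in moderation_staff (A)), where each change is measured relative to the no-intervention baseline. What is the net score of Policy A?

Baseline:
  K = 154
  Z = 145
  A = 157 − 4·145 = -423
  P = 47 + 6·154 + 5·145 + 2·(-423) = 850
Policy A (K + 58):
  K = 154 + 58 = 212
  Z = 145
  A = 157 − 4·145 = -423
  P = 47 + 6·212 + 5·145 + 2·(-423) = 1198
ΔP = 1198 − 850 = 348; ΔA = -423 − (-423) = 0
Score = 1·348 + (-2)·0 = 348

348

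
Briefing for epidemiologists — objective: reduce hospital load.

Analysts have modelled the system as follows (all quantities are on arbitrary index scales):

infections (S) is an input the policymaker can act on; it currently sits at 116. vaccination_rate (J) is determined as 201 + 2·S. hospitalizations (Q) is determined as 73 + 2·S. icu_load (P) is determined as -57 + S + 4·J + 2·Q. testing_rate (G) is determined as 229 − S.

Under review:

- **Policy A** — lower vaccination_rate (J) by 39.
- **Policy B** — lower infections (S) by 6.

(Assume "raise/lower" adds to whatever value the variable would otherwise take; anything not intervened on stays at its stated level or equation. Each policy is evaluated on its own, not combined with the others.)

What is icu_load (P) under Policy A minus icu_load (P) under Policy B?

Policy A (J − 39):
  S = 116
  J = 201 + 2·116 (−39 from intervention) = 394
  Q = 73 + 2·116 = 305
  P = -57 + 116 + 4·394 + 2·305 = 2245
Policy B (S − 6):
  S = 116 − 6 = 110
  J = 201 + 2·110 = 421
  Q = 73 + 2·110 = 293
  P = -57 + 110 + 4·421 + 2·293 = 2323
P: 2245 − 2323 = -78

-78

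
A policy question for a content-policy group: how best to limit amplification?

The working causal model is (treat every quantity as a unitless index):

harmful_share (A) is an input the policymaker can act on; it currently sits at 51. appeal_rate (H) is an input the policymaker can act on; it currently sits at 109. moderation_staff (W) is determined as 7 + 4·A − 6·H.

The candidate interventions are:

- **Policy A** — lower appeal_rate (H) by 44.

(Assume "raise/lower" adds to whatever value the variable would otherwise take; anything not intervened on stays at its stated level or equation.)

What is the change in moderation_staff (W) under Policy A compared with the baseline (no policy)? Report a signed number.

264

Baseline:
  A = 51
  H = 109
  W = 7 + 4·51 − 6·109 = -443
Policy A (H − 44):
  A = 51
  H = 109 − 44 = 65
  W = 7 + 4·51 − 6·65 = -179
Change in W: -179 − (-443) = 264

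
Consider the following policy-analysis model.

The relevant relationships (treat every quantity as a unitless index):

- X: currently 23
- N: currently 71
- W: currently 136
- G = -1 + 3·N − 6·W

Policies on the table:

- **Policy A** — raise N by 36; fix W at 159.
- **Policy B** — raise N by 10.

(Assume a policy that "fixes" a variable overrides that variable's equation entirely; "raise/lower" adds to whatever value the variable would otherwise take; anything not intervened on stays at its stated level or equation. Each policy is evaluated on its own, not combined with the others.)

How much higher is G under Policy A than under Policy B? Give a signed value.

-60

Policy A (N + 36, W := 159):
  N = 71 + 36 = 107
  W = 159
  G = -1 + 3·107 − 6·159 = -634
Policy B (N + 10):
  N = 71 + 10 = 81
  W = 136
  G = -1 + 3·81 − 6·136 = -574
G: -634 − (-574) = -60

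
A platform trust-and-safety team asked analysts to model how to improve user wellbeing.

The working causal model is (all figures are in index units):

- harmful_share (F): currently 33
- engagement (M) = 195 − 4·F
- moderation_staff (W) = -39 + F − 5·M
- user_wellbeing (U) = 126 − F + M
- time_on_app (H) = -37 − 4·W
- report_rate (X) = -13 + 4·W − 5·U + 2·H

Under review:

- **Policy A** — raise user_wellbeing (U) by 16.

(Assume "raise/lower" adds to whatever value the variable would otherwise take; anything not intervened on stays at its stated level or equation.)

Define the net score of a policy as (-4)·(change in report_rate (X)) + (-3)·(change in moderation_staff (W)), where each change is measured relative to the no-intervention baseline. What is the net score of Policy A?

Baseline:
  F = 33
  M = 195 − 4·33 = 63
  W = -39 + 33 − 5·63 = -321
  U = 126 − 33 + 63 = 156
  H = -37 − 4·(-321) = 1247
  X = -13 + 4·(-321) − 5·156 + 2·1247 = 417
Policy A (U + 16):
  F = 33
  M = 195 − 4·33 = 63
  W = -39 + 33 − 5·63 = -321
  U = 126 − 33 + 63 (+16 from intervention) = 172
  H = -37 − 4·(-321) = 1247
  X = -13 + 4·(-321) − 5·172 + 2·1247 = 337
ΔX = 337 − 417 = -80; ΔW = -321 − (-321) = 0
Score = (-4)·(-80) + (-3)·0 = 320

320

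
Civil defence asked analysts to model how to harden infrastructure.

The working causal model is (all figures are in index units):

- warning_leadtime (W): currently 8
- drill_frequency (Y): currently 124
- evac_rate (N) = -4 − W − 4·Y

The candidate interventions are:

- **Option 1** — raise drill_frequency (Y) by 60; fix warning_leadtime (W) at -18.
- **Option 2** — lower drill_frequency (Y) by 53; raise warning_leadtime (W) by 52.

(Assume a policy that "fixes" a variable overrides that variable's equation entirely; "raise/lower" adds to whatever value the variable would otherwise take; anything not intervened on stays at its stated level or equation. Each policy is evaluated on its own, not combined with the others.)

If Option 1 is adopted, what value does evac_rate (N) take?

Option 1 (Y + 60, W := -18):
  W = -18
  Y = 124 + 60 = 184
  N = -4 − (-18) − 4·184 = -722

-722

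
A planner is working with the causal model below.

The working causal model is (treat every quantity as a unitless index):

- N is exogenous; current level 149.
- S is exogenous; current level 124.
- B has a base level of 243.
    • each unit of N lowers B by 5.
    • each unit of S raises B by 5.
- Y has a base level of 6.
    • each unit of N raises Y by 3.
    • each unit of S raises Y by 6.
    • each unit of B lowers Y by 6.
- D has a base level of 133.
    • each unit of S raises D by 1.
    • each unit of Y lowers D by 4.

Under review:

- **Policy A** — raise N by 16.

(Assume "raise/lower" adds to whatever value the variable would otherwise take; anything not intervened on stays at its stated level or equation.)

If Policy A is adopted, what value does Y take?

1017

Policy A (N + 16):
  N = 149 + 16 = 165
  S = 124
  B = 243 − 5·165 + 5·124 = 38
  Y = 6 + 3·165 + 6·124 − 6·38 = 1017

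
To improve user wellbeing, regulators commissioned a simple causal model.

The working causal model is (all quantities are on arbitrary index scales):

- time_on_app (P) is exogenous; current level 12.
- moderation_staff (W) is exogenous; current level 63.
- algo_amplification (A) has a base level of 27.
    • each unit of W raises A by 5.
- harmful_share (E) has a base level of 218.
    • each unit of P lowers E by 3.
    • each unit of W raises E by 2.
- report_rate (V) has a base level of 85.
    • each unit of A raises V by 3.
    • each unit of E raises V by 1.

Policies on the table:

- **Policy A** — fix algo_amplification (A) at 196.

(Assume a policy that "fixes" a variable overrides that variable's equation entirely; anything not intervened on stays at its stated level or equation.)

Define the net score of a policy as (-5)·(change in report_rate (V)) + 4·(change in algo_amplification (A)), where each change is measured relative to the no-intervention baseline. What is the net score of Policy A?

1606

Baseline:
  P = 12
  W = 63
  A = 27 + 5·63 = 342
  E = 218 − 3·12 + 2·63 = 308
  V = 85 + 3·342 + 308 = 1419
Policy A (A := 196):
  P = 12
  W = 63
  A = 196
  E = 218 − 3·12 + 2·63 = 308
  V = 85 + 3·196 + 308 = 981
ΔV = 981 − 1419 = -438; ΔA = 196 − 342 = -146
Score = (-5)·(-438) + 4·(-146) = 1606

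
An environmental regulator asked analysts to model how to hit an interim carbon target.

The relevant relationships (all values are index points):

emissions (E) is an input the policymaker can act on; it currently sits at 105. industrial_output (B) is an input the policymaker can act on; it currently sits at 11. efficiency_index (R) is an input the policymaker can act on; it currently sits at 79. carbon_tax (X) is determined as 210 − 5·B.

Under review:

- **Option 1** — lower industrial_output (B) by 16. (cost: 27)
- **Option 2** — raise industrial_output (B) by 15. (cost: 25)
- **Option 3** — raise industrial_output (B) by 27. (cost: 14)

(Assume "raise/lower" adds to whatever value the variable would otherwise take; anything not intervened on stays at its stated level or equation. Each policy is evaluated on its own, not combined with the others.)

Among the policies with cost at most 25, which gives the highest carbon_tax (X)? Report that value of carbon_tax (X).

Option 2 (B + 15):
  B = 11 + 15 = 26
  X = 210 − 5·26 = 80
Option 3 (B + 27):
  B = 11 + 27 = 38
  X = 210 − 5·38 = 20
Comparing — Option 2: X=80, Option 3: X=20. Highest is 80 (Option 2).

80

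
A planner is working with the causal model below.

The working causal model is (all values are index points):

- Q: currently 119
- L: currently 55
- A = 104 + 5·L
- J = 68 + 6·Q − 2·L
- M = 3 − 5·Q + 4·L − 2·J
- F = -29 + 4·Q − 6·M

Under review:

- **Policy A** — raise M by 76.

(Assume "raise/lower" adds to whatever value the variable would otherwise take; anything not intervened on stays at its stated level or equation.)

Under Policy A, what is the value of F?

10287

Policy A (M + 76):
  Q = 119
  L = 55
  J = 68 + 6·119 − 2·55 = 672
  M = 3 − 5·119 + 4·55 − 2·672 (+76 from intervention) = -1640
  F = -29 + 4·119 − 6·(-1640) = 10287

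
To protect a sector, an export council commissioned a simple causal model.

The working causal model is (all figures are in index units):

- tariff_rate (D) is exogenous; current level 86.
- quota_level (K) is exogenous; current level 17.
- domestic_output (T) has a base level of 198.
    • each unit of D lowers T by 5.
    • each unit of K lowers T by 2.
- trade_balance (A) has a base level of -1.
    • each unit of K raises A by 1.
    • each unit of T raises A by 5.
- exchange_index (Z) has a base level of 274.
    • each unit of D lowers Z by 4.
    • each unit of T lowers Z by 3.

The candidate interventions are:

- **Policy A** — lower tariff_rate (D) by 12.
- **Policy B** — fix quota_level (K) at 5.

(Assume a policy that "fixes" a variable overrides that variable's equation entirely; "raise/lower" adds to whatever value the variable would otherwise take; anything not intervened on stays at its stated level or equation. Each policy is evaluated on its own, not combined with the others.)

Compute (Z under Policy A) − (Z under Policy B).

-60

Policy A (D − 12):
  D = 86 − 12 = 74
  K = 17
  T = 198 − 5·74 − 2·17 = -206
  Z = 274 − 4·74 − 3·(-206) = 596
Policy B (K := 5):
  D = 86
  K = 5
  T = 198 − 5·86 − 2·5 = -242
  Z = 274 − 4·86 − 3·(-242) = 656
Z: 596 − 656 = -60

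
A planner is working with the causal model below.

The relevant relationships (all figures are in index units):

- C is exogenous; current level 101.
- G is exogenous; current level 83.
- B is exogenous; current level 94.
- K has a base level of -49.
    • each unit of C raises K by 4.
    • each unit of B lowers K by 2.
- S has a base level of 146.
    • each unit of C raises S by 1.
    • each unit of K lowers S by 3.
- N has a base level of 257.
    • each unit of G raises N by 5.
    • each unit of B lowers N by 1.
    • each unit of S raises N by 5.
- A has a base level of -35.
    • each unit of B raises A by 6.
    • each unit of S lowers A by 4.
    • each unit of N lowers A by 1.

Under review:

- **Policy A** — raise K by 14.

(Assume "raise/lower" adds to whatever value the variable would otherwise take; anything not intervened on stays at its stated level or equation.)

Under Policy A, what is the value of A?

2615

Policy A (K + 14):
  C = 101
  G = 83
  B = 94
  K = -49 + 4·101 − 2·94 (+14 from intervention) = 181
  S = 146 + 101 − 3·181 = -296
  N = 257 + 5·83 − 94 + 5·(-296) = -902
  A = -35 + 6·94 − 4·(-296) − (-902) = 2615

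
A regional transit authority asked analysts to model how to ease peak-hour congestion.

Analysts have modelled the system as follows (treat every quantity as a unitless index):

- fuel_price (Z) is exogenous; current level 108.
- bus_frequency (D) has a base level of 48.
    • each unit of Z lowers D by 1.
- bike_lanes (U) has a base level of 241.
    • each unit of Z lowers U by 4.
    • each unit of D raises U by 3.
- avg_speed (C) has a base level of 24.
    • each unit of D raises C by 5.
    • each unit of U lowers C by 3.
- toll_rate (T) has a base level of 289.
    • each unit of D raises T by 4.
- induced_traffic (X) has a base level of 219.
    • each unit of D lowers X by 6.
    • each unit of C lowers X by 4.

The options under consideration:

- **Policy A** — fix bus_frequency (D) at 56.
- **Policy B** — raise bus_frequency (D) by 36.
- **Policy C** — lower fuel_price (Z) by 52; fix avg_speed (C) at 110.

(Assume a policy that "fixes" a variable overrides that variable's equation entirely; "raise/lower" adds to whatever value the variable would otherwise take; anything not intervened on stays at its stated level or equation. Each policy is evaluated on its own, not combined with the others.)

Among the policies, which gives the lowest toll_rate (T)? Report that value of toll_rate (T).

193

Policy A (D := 56):
  Z = 108
  D = 56
  T = 289 + 4·56 = 513
Policy B (D + 36):
  Z = 108
  D = 48 − 108 (+36 from intervention) = -24
  T = 289 + 4·(-24) = 193
Policy C (Z − 52, C := 110):
  Z = 108 − 52 = 56
  D = 48 − 56 = -8
  T = 289 + 4·(-8) = 257
Comparing — Policy A: T=513, Policy B: T=193, Policy C: T=257. Lowest is 193 (Policy B).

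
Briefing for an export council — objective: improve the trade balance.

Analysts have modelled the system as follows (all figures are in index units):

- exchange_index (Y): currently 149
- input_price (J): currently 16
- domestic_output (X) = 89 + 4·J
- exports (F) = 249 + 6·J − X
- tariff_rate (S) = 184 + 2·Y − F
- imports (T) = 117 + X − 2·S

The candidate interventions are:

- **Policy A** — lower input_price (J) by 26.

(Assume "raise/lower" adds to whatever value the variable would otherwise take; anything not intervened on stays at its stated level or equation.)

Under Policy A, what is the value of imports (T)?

-518

Policy A (J − 26):
  Y = 149
  J = 16 − 26 = -10
  X = 89 + 4·(-10) = 49
  F = 249 + 6·(-10) − 49 = 140
  S = 184 + 2·149 − 140 = 342
  T = 117 + 49 − 2·342 = -518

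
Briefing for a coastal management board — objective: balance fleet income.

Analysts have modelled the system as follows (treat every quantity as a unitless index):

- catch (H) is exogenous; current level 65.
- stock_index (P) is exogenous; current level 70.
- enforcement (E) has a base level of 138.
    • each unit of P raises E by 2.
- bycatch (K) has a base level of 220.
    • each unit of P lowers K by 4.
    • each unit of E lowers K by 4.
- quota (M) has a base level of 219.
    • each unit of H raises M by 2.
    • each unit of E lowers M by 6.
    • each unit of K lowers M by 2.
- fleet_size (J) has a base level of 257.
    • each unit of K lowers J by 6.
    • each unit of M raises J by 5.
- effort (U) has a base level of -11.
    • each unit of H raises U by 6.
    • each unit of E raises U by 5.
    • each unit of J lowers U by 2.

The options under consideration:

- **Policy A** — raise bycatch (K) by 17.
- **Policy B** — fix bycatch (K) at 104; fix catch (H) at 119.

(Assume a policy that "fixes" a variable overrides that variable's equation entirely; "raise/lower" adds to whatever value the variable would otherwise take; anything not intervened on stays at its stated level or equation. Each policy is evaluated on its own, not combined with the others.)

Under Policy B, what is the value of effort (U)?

17017

Policy B (K := 104, H := 119):
  H = 119
  P = 70
  E = 138 + 2·70 = 278
  K = 104
  M = 219 + 2·119 − 6·278 − 2·104 = -1419
  J = 257 − 6·104 + 5·(-1419) = -7462
  U = -11 + 6·119 + 5·278 − 2·(-7462) = 17017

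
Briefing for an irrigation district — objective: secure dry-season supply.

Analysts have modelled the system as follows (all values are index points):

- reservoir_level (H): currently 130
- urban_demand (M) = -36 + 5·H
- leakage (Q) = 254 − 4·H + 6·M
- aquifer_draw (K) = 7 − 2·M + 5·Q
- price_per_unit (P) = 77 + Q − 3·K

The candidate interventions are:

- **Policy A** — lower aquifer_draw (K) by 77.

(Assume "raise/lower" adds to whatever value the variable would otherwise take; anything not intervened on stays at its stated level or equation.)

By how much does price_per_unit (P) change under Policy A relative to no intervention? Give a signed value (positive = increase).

Baseline:
  H = 130
  M = -36 + 5·130 = 614
  Q = 254 − 4·130 + 6·614 = 3418
  K = 7 − 2·614 + 5·3418 = 15869
  P = 77 + 3418 − 3·15869 = -44112
Policy A (K − 77):
  H = 130
  M = -36 + 5·130 = 614
  Q = 254 − 4·130 + 6·614 = 3418
  K = 7 − 2·614 + 5·3418 (−77 from intervention) = 15792
  P = 77 + 3418 − 3·15792 = -43881
Change in P: -43881 − (-44112) = 231

231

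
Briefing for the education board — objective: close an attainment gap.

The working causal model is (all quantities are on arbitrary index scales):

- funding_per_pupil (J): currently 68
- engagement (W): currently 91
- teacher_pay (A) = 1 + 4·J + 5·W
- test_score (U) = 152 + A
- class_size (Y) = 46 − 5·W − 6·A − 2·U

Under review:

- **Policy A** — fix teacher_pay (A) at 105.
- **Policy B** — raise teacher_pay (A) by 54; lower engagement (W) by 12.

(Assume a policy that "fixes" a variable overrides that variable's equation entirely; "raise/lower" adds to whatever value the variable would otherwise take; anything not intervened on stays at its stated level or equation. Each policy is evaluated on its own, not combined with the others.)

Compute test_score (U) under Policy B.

Policy B (A + 54, W − 12):
  J = 68
  W = 91 − 12 = 79
  A = 1 + 4·68 + 5·79 (+54 from intervention) = 722
  U = 152 + 722 = 874

874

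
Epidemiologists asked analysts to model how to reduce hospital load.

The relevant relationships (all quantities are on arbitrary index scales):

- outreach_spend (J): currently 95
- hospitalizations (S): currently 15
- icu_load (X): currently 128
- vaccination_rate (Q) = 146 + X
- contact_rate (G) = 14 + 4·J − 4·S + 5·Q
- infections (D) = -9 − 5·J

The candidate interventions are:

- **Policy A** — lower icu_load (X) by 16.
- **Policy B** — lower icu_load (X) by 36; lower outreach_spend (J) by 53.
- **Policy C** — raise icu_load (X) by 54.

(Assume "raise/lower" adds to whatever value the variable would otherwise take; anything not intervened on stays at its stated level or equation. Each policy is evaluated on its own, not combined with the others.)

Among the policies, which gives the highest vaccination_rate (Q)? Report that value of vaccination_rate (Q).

328

Policy A (X − 16):
  X = 128 − 16 = 112
  Q = 146 + 112 = 258
Policy B (X − 36, J − 53):
  X = 128 − 36 = 92
  Q = 146 + 92 = 238
Policy C (X + 54):
  X = 128 + 54 = 182
  Q = 146 + 182 = 328
Comparing — Policy A: Q=258, Policy B: Q=238, Policy C: Q=328. Highest is 328 (Policy C).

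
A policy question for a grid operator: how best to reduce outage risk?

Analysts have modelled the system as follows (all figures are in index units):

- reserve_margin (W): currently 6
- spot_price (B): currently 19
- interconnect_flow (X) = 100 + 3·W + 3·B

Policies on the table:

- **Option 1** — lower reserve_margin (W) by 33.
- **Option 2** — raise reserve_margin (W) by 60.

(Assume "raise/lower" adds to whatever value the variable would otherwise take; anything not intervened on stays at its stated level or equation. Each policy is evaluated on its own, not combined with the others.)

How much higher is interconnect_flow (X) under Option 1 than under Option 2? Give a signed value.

Option 1 (W − 33):
  W = 6 − 33 = -27
  B = 19
  X = 100 + 3·(-27) + 3·19 = 76
Option 2 (W + 60):
  W = 6 + 60 = 66
  B = 19
  X = 100 + 3·66 + 3·19 = 355
X: 76 − 355 = -279

-279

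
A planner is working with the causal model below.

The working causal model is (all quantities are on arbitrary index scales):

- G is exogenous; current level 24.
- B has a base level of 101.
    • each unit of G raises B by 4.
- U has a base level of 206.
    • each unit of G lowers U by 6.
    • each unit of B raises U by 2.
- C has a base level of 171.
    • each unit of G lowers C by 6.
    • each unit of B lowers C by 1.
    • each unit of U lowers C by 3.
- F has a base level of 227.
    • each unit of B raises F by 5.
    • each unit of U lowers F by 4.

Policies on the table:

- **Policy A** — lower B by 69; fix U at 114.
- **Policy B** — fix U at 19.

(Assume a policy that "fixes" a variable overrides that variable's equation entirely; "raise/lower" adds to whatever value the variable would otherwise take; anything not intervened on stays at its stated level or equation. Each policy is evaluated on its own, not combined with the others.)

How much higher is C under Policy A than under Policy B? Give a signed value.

-216

Policy A (B − 69, U := 114):
  G = 24
  B = 101 + 4·24 (−69 from intervention) = 128
  U = 114
  C = 171 − 6·24 − 128 − 3·114 = -443
Policy B (U := 19):
  G = 24
  B = 101 + 4·24 = 197
  U = 19
  C = 171 − 6·24 − 197 − 3·19 = -227
C: -443 − (-227) = -216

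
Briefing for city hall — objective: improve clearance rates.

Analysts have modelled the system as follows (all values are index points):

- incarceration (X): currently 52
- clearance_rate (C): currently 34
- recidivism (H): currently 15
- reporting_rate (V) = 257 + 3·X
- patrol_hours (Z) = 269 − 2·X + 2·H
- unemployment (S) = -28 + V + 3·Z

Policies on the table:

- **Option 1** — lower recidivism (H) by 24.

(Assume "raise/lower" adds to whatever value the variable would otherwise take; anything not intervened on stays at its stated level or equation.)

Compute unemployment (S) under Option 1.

826

Option 1 (H − 24):
  X = 52
  H = 15 − 24 = -9
  V = 257 + 3·52 = 413
  Z = 269 − 2·52 + 2·(-9) = 147
  S = -28 + 413 + 3·147 = 826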